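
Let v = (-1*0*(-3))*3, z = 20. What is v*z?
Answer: 0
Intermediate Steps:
v = 0 (v = (0*(-3))*3 = 0*3 = 0)
v*z = 0*20 = 0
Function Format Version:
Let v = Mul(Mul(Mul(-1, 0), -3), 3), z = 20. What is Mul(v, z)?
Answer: 0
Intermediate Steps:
v = 0 (v = Mul(Mul(0, -3), 3) = Mul(0, 3) = 0)
Mul(v, z) = Mul(0, 20) = 0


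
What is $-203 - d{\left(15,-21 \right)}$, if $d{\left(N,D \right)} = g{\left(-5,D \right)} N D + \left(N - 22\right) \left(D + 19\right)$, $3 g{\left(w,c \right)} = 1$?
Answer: $-112$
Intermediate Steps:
$g{\left(w,c \right)} = \frac{1}{3}$ ($g{\left(w,c \right)} = \frac{1}{3} \cdot 1 = \frac{1}{3}$)
$d{\left(N,D \right)} = \left(-22 + N\right) \left(19 + D\right) + \frac{D N}{3}$ ($d{\left(N,D \right)} = \frac{N}{3} D + \left(N - 22\right) \left(D + 19\right) = \frac{D N}{3} + \left(-22 + N\right) \left(19 + D\right) = \left(-22 + N\right) \left(19 + D\right) + \frac{D N}{3}$)
$-203 - d{\left(15,-21 \right)} = -203 - \left(-418 - -462 + 19 \cdot 15 + \frac{4}{3} \left(-21\right) 15\right) = -203 - \left(-418 + 462 + 285 - 420\right) = -203 - -91 = -203 + 91 = -112$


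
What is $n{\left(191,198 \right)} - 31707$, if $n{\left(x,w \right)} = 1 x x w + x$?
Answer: $7191722$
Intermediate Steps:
$n{\left(x,w \right)} = x + w x^{2}$ ($n{\left(x,w \right)} = x x w + x = x^{2} w + x = w x^{2} + x = x + w x^{2}$)
$n{\left(191,198 \right)} - 31707 = 191 \left(1 + 198 \cdot 191\right) - 31707 = 191 \left(1 + 37818\right) - 31707 = 191 \cdot 37819 - 31707 = 7223429 - 31707 = 7191722$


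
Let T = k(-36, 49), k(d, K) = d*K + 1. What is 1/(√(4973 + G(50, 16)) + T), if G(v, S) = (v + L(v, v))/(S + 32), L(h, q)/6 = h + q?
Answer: -42312/74476379 - 2*√718062/74476379 ≈ -0.00059088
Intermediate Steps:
k(d, K) = 1 + K*d (k(d, K) = K*d + 1 = 1 + K*d)
T = -1763 (T = 1 + 49*(-36) = 1 - 1764 = -1763)
L(h, q) = 6*h + 6*q (L(h, q) = 6*(h + q) = 6*h + 6*q)
G(v, S) = 13*v/(32 + S) (G(v, S) = (v + (6*v + 6*v))/(S + 32) = (v + 12*v)/(32 + S) = (13*v)/(32 + S) = 13*v/(32 + S))
1/(√(4973 + G(50, 16)) + T) = 1/(√(4973 + 13*50/(32 + 16)) - 1763) = 1/(√(4973 + 13*50/48) - 1763) = 1/(√(4973 + 13*50*(1/48)) - 1763) = 1/(√(4973 + 325/24) - 1763) = 1/(√(119677/24) - 1763) = 1/(√718062/12 - 1763) = 1/(-1763 + √718062/12)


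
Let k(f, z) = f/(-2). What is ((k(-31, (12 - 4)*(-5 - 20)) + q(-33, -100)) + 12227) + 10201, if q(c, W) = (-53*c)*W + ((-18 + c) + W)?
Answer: -305215/2 ≈ -1.5261e+5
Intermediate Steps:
q(c, W) = -18 + W + c - 53*W*c (q(c, W) = -53*W*c + (-18 + W + c) = -18 + W + c - 53*W*c)
k(f, z) = -f/2 (k(f, z) = f*(-½) = -f/2)
((k(-31, (12 - 4)*(-5 - 20)) + q(-33, -100)) + 12227) + 10201 = ((-½*(-31) + (-18 - 100 - 33 - 53*(-100)*(-33))) + 12227) + 10201 = ((31/2 + (-18 - 100 - 33 - 174900)) + 12227) + 10201 = ((31/2 - 175051) + 12227) + 10201 = (-350071/2 + 12227) + 10201 = -325617/2 + 10201 = -305215/2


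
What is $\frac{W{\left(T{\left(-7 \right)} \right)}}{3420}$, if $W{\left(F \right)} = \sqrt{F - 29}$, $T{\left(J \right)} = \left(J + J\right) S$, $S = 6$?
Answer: $\frac{i \sqrt{113}}{3420} \approx 0.0031082 i$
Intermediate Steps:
$T{\left(J \right)} = 12 J$ ($T{\left(J \right)} = \left(J + J\right) 6 = 2 J 6 = 12 J$)
$W{\left(F \right)} = \sqrt{-29 + F}$
$\frac{W{\left(T{\left(-7 \right)} \right)}}{3420} = \frac{\sqrt{-29 + 12 \left(-7\right)}}{3420} = \sqrt{-29 - 84} \cdot \frac{1}{3420} = \sqrt{-113} \cdot \frac{1}{3420} = i \sqrt{113} \cdot \frac{1}{3420} = \frac{i \sqrt{113}}{3420}$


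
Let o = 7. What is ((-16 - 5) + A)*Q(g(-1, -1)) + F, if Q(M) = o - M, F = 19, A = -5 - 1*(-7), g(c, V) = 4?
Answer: -38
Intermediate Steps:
A = 2 (A = -5 + 7 = 2)
Q(M) = 7 - M
((-16 - 5) + A)*Q(g(-1, -1)) + F = ((-16 - 5) + 2)*(7 - 1*4) + 19 = (-21 + 2)*(7 - 4) + 19 = -19*3 + 19 = -57 + 19 = -38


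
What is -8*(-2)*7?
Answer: 112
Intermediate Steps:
-8*(-2)*7 = 16*7 = 112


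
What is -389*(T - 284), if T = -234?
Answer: 201502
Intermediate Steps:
-389*(T - 284) = -389*(-234 - 284) = -389*(-518) = 201502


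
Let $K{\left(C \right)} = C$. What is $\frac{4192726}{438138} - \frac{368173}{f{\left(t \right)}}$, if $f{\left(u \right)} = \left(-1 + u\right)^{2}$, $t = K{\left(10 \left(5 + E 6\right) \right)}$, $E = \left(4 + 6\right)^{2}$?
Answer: $\frac{76626107520626}{8015822556669} \approx 9.5594$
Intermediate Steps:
$E = 100$ ($E = 10^{2} = 100$)
$t = 6050$ ($t = 10 \left(5 + 100 \cdot 6\right) = 10 \left(5 + 600\right) = 10 \cdot 605 = 6050$)
$\frac{4192726}{438138} - \frac{368173}{f{\left(t \right)}} = \frac{4192726}{438138} - \frac{368173}{\left(-1 + 6050\right)^{2}} = 4192726 \cdot \frac{1}{438138} - \frac{368173}{6049^{2}} = \frac{2096363}{219069} - \frac{368173}{36590401} = \frac{76626107520626}{8015822556669}$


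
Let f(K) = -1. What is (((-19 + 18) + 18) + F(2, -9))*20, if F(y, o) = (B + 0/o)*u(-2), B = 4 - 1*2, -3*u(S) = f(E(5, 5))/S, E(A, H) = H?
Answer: 1000/3 ≈ 333.33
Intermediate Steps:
u(S) = 1/(3*S) (u(S) = -(-1)/(3*S) = 1/(3*S))
B = 2 (B = 4 - 2 = 2)
F(y, o) = -⅓ (F(y, o) = (2 + 0/o)*((⅓)/(-2)) = (2 + 0)*((⅓)*(-½)) = 2*(-⅙) = -⅓)
(((-19 + 18) + 18) + F(2, -9))*20 = (((-19 + 18) + 18) - ⅓)*20 = ((-1 + 18) - ⅓)*20 = (17 - ⅓)*20 = (50/3)*20 = 1000/3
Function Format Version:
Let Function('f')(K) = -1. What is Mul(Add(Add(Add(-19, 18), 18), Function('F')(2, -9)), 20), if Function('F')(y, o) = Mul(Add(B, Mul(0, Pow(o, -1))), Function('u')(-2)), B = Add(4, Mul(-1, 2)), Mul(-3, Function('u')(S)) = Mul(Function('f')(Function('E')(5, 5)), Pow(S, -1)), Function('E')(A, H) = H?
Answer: Rational(1000, 3) ≈ 333.33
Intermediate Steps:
Function('u')(S) = Mul(Rational(1, 3), Pow(S, -1)) (Function('u')(S) = Mul(Rational(-1, 3), Mul(-1, Pow(S, -1))) = Mul(Rational(1, 3), Pow(S, -1)))
B = 2 (B = Add(4, -2) = 2)
Function('F')(y, o) = Rational(-1, 3) (Function('F')(y, o) = Mul(Add(2, Mul(0, Pow(o, -1))), Mul(Rational(1, 3), Pow(-2, -1))) = Mul(Add(2, 0), Mul(Rational(1, 3), Rational(-1, 2))) = Mul(2, Rational(-1, 6)) = Rational(-1, 3))
Mul(Add(Add(Add(-19, 18), 18), Function('F')(2, -9)), 20) = Mul(Add(Add(Add(-19, 18), 18), Rational(-1, 3)), 20) = Mul(Add(Add(-1, 18), Rational(-1, 3)), 20) = Mul(Add(17, Rational(-1, 3)), 20) = Mul(Rational(50, 3), 20) = Rational(1000, 3)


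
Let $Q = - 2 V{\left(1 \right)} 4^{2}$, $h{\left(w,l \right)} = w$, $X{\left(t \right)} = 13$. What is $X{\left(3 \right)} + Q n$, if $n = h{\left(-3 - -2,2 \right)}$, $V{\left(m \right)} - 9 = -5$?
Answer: $141$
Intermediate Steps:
$V{\left(m \right)} = 4$ ($V{\left(m \right)} = 9 - 5 = 4$)
$n = -1$ ($n = -3 - -2 = -3 + 2 = -1$)
$Q = -128$ ($Q = \left(-2\right) 4 \cdot 4^{2} = \left(-8\right) 16 = -128$)
$X{\left(3 \right)} + Q n = 13 - -128 = 13 + 128 = 141$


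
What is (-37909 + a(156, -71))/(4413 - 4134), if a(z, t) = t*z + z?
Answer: -48829/279 ≈ -175.01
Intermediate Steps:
a(z, t) = z + t*z
(-37909 + a(156, -71))/(4413 - 4134) = (-37909 + 156*(1 - 71))/(4413 - 4134) = (-37909 + 156*(-70))/279 = (-37909 - 10920)*(1/279) = -48829*1/279 = -48829/279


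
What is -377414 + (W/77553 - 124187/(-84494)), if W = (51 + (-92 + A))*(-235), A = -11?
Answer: -2473093899980257/6552763182 ≈ -3.7741e+5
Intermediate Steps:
W = 12220 (W = (51 + (-92 - 11))*(-235) = (51 - 103)*(-235) = -52*(-235) = 12220)
-377414 + (W/77553 - 124187/(-84494)) = -377414 + (12220/77553 - 124187/(-84494)) = -377414 + (12220*(1/77553) - 124187*(-1/84494)) = -377414 + (12220/77553 + 124187/84494) = -377414 + 10663591091/6552763182 = -2473093899980257/6552763182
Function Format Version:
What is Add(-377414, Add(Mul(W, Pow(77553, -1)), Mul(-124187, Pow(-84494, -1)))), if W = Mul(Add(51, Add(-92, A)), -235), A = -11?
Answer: Rational(-2473093899980257, 6552763182) ≈ -3.7741e+5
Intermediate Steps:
W = 12220 (W = Mul(Add(51, Add(-92, -11)), -235) = Mul(Add(51, -103), -235) = Mul(-52, -235) = 12220)
Add(-377414, Add(Mul(W, Pow(77553, -1)), Mul(-124187, Pow(-84494, -1)))) = Add(-377414, Add(Mul(12220, Pow(77553, -1)), Mul(-124187, Pow(-84494, -1)))) = Add(-377414, Add(Mul(12220, Rational(1, 77553)), Mul(-124187, Rational(-1, 84494)))) = Add(-377414, Add(Rational(12220, 77553), Rational(124187, 84494))) = Add(-377414, Rational(10663591091, 6552763182)) = Rational(-2473093899980257, 6552763182)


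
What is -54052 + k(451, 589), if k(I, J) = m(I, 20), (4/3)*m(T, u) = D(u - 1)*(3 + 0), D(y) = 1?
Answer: -216199/4 ≈ -54050.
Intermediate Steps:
m(T, u) = 9/4 (m(T, u) = 3*(1*(3 + 0))/4 = 3*(1*3)/4 = (¾)*3 = 9/4)
k(I, J) = 9/4
-54052 + k(451, 589) = -54052 + 9/4 = -216199/4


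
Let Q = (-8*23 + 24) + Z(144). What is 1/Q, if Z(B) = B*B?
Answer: 1/20576 ≈ 4.8600e-5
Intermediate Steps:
Z(B) = B²
Q = 20576 (Q = (-8*23 + 24) + 144² = (-184 + 24) + 20736 = -160 + 20736 = 20576)
1/Q = 1/20576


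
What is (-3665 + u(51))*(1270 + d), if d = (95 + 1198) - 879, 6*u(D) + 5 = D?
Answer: -18476848/3 ≈ -6.1590e+6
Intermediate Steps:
u(D) = -5/6 + D/6
d = 414 (d = 1293 - 879 = 414)
(-3665 + u(51))*(1270 + d) = (-3665 + (-5/6 + (1/6)*51))*(1270 + 414) = (-3665 + (-5/6 + 17/2))*1684 = (-3665 + 23/3)*1684 = -10972/3*1684 = -18476848/3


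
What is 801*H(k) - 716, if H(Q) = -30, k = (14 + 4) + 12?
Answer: -24746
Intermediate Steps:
k = 30 (k = 18 + 12 = 30)
801*H(k) - 716 = 801*(-30) - 716 = -24030 - 716 = -24746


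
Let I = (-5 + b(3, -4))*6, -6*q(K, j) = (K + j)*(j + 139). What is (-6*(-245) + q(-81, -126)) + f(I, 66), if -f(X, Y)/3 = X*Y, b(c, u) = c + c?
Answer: 1461/2 ≈ 730.50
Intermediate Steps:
b(c, u) = 2*c
q(K, j) = -(139 + j)*(K + j)/6 (q(K, j) = -(K + j)*(j + 139)/6 = -(K + j)*(139 + j)/6 = -(139 + j)*(K + j)/6)
I = 6 (I = (-5 + 2*3)*6 = (-5 + 6)*6 = 1*6 = 6)
f(X, Y) = -3*X*Y
(-6*(-245) + q(-81, -126)) + f(I, 66) = (-6*(-245) + (-139/6*(-81) - 139/6*(-126) - ⅙*(-126)² - ⅙*(-81)*(-126))) - 3*6*66 = (1470 + (3753/2 + 2919 - ⅙*15876 - 1701)) - 1188 = (1470 + (3753/2 + 2919 - 2646 - 1701)) - 1188 = (1470 + 897/2) - 1188 = 3837/2 - 1188 = 1461/2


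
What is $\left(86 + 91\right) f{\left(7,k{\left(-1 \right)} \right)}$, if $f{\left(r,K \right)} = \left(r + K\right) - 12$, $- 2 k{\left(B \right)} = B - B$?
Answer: $-885$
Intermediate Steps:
$k{\left(B \right)} = 0$ ($k{\left(B \right)} = - \frac{B - B}{2} = \left(- \frac{1}{2}\right) 0 = 0$)
$f{\left(r,K \right)} = -12 + K + r$ ($f{\left(r,K \right)} = \left(K + r\right) - 12 = -12 + K + r$)
$\left(86 + 91\right) f{\left(7,k{\left(-1 \right)} \right)} = \left(86 + 91\right) \left(-12 + 0 + 7\right) = 177 \left(-5\right) = -885$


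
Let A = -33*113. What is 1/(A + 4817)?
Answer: 1/1088 ≈ 0.00091912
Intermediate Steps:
A = -3729
1/(A + 4817) = 1/(-3729 + 4817) = 1/1088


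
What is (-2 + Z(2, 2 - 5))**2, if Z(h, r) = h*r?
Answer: 64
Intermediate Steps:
(-2 + Z(2, 2 - 5))**2 = (-2 + 2*(2 - 5))**2 = (-2 + 2*(-3))**2 = (-2 - 6)**2 = (-8)**2 = 64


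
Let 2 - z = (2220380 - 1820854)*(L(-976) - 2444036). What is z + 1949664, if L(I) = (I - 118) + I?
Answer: 977284895422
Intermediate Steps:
L(I) = -118 + 2*I (L(I) = (-118 + I) + I = -118 + 2*I)
z = 977282945758 (z = 2 - (2220380 - 1820854)*((-118 + 2*(-976)) - 2444036) = 2 - 399526*((-118 - 1952) - 2444036) = 2 - 399526*(-2070 - 2444036) = 2 - 399526*(-2446106) = 2 - 1*(-977282945756) = 2 + 977282945756 = 977282945758)
z + 1949664 = 977282945758 + 1949664 = 977284895422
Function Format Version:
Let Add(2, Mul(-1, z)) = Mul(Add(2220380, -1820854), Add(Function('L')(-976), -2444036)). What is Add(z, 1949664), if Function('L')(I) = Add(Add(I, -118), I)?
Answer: 977284895422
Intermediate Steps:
Function('L')(I) = Add(-118, Mul(2, I)) (Function('L')(I) = Add(Add(-118, I), I) = Add(-118, Mul(2, I)))
z = 977282945758 (z = Add(2, Mul(-1, Mul(Add(2220380, -1820854), Add(Add(-118, Mul(2, -976)), -2444036)))) = Add(2, Mul(-1, Mul(399526, Add(Add(-118, -1952), -2444036)))) = Add(2, Mul(-1, Mul(399526, Add(-2070, -2444036)))) = Add(2, Mul(-1, Mul(399526, -2446106))) = Add(2, Mul(-1, -977282945756)) = Add(2, 977282945756) = 977282945758)
Add(z, 1949664) = Add(977282945758, 1949664) = 977284895422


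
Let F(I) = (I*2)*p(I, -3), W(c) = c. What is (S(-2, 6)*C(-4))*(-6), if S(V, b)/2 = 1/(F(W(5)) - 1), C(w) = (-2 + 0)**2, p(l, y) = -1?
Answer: 48/11 ≈ 4.3636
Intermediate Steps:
C(w) = 4 (C(w) = (-2)**2 = 4)
F(I) = -2*I (F(I) = (I*2)*(-1) = (2*I)*(-1) = -2*I)
S(V, b) = -2/11 (S(V, b) = 2/(-2*5 - 1) = 2/(-10 - 1) = 2/(-11) = 2*(-1/11) = -2/11)
(S(-2, 6)*C(-4))*(-6) = -2/11*4*(-6) = -8/11*(-6) = 48/11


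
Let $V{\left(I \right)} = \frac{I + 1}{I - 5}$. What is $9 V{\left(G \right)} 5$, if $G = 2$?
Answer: $-45$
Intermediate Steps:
$V{\left(I \right)} = \frac{1 + I}{-5 + I}$
$9 V{\left(G \right)} 5 = 9 \frac{1 + 2}{-5 + 2} \cdot 5 = 9 \frac{1}{-3} \cdot 3 \cdot 5 = 9 \left(\left(- \frac{1}{3}\right) 3\right) 5 = 9 \left(-1\right) 5 = \left(-9\right) 5 = -45$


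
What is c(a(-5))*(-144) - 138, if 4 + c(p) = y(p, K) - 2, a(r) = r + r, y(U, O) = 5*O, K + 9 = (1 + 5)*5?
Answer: -14394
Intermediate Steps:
K = 21 (K = -9 + (1 + 5)*5 = -9 + 6*5 = -9 + 30 = 21)
a(r) = 2*r
c(p) = 99 (c(p) = -4 + (5*21 - 2) = -4 + (105 - 2) = -4 + 103 = 99)
c(a(-5))*(-144) - 138 = 99*(-144) - 138 = -14256 - 138 = -14394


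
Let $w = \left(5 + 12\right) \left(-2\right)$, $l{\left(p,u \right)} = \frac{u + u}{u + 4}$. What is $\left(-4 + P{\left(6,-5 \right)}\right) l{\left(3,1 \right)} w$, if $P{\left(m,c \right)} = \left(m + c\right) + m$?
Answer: $- \frac{204}{5} \approx -40.8$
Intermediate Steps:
$P{\left(m,c \right)} = c + 2 m$ ($P{\left(m,c \right)} = \left(c + m\right) + m = c + 2 m$)
$l{\left(p,u \right)} = \frac{2 u}{4 + u}$
$w = -34$ ($w = 17 \left(-2\right) = -34$)
$\left(-4 + P{\left(6,-5 \right)}\right) l{\left(3,1 \right)} w = \left(-4 + \left(-5 + 2 \cdot 6\right)\right) 2 \cdot 1 \frac{1}{4 + 1} \left(-34\right) = \left(-4 + \left(-5 + 12\right)\right) 2 \cdot 1 \cdot \frac{1}{5} \left(-34\right) = \left(-4 + 7\right) 2 \cdot 1 \cdot \frac{1}{5} \left(-34\right) = 3 \cdot \frac{2}{5} \left(-34\right) = \frac{6}{5} \left(-34\right) = - \frac{204}{5}$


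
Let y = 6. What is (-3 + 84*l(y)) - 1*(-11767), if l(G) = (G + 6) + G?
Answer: 13276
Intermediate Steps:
l(G) = 6 + 2*G (l(G) = (6 + G) + G = 6 + 2*G)
(-3 + 84*l(y)) - 1*(-11767) = (-3 + 84*(6 + 2*6)) - 1*(-11767) = (-3 + 84*(6 + 12)) + 11767 = (-3 + 84*18) + 11767 = (-3 + 1512) + 11767 = 1509 + 11767 = 13276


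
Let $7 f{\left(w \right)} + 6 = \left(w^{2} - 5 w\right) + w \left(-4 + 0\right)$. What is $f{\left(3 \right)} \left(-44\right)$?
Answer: $\frac{1056}{7} \approx 150.86$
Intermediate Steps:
$f{\left(w \right)} = - \frac{6}{7} - \frac{9 w}{7} + \frac{w^{2}}{7}$ ($f{\left(w \right)} = - \frac{6}{7} + \frac{\left(w^{2} - 5 w\right) + w \left(-4 + 0\right)}{7} = - \frac{6}{7} + \frac{\left(w^{2} - 5 w\right) + w \left(-4\right)}{7} = - \frac{6}{7} + \frac{\left(w^{2} - 5 w\right) - 4 w}{7} = - \frac{6}{7} + \frac{w^{2} - 9 w}{7} = - \frac{6}{7} + \left(- \frac{9 w}{7} + \frac{w^{2}}{7}\right) = - \frac{6}{7} - \frac{9 w}{7} + \frac{w^{2}}{7}$)
$f{\left(3 \right)} \left(-44\right) = \left(- \frac{6}{7} - \frac{27}{7} + \frac{3^{2}}{7}\right) \left(-44\right) = \left(- \frac{6}{7} - \frac{27}{7} + \frac{1}{7} \cdot 9\right) \left(-44\right) = \left(- \frac{6}{7} - \frac{27}{7} + \frac{9}{7}\right) \left(-44\right) = \left(- \frac{24}{7}\right) \left(-44\right) = \frac{1056}{7}$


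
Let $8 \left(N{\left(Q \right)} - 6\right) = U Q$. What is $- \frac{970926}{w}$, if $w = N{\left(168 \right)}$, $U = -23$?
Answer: $\frac{323642}{159} \approx 2035.5$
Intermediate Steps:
$N{\left(Q \right)} = 6 - \frac{23 Q}{8}$ ($N{\left(Q \right)} = 6 + \frac{\left(-23\right) Q}{8} = 6 - \frac{23 Q}{8}$)
$w = -477$ ($w = 6 - 483 = -477$)
$- \frac{970926}{w} = - \frac{970926}{-477} = \left(-970926\right) \left(- \frac{1}{477}\right) = \frac{323642}{159}$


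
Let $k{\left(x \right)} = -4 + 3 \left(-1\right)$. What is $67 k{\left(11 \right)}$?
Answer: $-469$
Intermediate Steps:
$k{\left(x \right)} = -7$ ($k{\left(x \right)} = -4 - 3 = -7$)
$67 k{\left(11 \right)} = 67 \left(-7\right) = -469$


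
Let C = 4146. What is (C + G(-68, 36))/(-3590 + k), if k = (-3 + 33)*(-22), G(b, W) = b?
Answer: -2039/2125 ≈ -0.95953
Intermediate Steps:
k = -660 (k = 30*(-22) = -660)
(C + G(-68, 36))/(-3590 + k) = (4146 - 68)/(-3590 - 660) = 4078/(-4250) = 4078*(-1/4250) = -2039/2125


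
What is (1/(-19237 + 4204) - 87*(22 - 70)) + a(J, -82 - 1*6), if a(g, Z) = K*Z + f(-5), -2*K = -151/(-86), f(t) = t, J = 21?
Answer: 2746153232/646419 ≈ 4248.3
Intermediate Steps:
K = -151/172 (K = -(-151)/(2*(-86)) = -(-151)*(-1)/(2*86) = -½*151/86 = -151/172 ≈ -0.87791)
a(g, Z) = -5 - 151*Z/172 (a(g, Z) = -151*Z/172 - 5 = -5 - 151*Z/172)
(1/(-19237 + 4204) - 87*(22 - 70)) + a(J, -82 - 1*6) = (1/(-19237 + 4204) - 87*(22 - 70)) + (-5 - 151*(-82 - 1*6)/172) = (1/(-15033) - 87*(-48)) + (-5 - 151*(-82 - 6)/172) = (-1/15033 + 4176) + (-5 - 151/172*(-88)) = 62777807/15033 + (-5 + 3322/43) = 62777807/15033 + 3107/43 = 2746153232/646419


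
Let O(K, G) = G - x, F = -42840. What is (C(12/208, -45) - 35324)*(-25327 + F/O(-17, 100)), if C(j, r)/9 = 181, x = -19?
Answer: 865523465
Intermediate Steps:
C(j, r) = 1629 (C(j, r) = 9*181 = 1629)
O(K, G) = 19 + G (O(K, G) = G - 1*(-19) = G + 19 = 19 + G)
(C(12/208, -45) - 35324)*(-25327 + F/O(-17, 100)) = (1629 - 35324)*(-25327 - 42840/(19 + 100)) = -33695*(-25327 - 42840/119) = -33695*(-25327 - 42840*1/119) = -33695*(-25327 - 360) = -33695*(-25687) = 865523465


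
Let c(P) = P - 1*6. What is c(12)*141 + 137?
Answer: 983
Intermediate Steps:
c(P) = -6 + P (c(P) = P - 6 = -6 + P)
c(12)*141 + 137 = (-6 + 12)*141 + 137 = 6*141 + 137 = 846 + 137 = 983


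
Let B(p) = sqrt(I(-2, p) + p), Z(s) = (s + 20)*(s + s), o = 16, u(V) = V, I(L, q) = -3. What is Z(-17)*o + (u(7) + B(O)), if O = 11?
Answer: -1625 + 2*sqrt(2) ≈ -1622.2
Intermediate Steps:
Z(s) = 2*s*(20 + s) (Z(s) = (20 + s)*(2*s) = 2*s*(20 + s))
B(p) = sqrt(-3 + p)
Z(-17)*o + (u(7) + B(O)) = (2*(-17)*(20 - 17))*16 + (7 + sqrt(-3 + 11)) = (2*(-17)*3)*16 + (7 + sqrt(8)) = -102*16 + (7 + 2*sqrt(2)) = -1632 + (7 + 2*sqrt(2)) = -1625 + 2*sqrt(2)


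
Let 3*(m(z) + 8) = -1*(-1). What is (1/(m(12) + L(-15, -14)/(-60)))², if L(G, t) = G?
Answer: 144/7921 ≈ 0.018180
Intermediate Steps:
m(z) = -23/3 (m(z) = -8 + (-1*(-1))/3 = -8 + (⅓)*1 = -8 + ⅓ = -23/3)
(1/(m(12) + L(-15, -14)/(-60)))² = (1/(-23/3 - 15/(-60)))² = (1/(-23/3 - 15*(-1/60)))² = (1/(-23/3 + ¼))² = (1/(-89/12))² = (-12/89)² = 144/7921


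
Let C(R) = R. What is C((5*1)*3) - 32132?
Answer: -32117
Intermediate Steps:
C((5*1)*3) - 32132 = (5*1)*3 - 32132 = 5*3 - 32132 = 15 - 32132 = -32117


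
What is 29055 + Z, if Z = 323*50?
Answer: 45205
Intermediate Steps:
Z = 16150
29055 + Z = 29055 + 16150 = 45205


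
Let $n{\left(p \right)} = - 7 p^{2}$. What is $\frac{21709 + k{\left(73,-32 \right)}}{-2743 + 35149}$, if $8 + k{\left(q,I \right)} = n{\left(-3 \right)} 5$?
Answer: $\frac{10693}{16203} \approx 0.65994$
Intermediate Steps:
$k{\left(q,I \right)} = -323$ ($k{\left(q,I \right)} = -8 + - 7 \left(-3\right)^{2} \cdot 5 = -8 + \left(-7\right) 9 \cdot 5 = -8 - 315 = -323$)
$\frac{21709 + k{\left(73,-32 \right)}}{-2743 + 35149} = \frac{21709 - 323}{-2743 + 35149} = \frac{21386}{32406} = 21386 \cdot \frac{1}{32406} = \frac{10693}{16203}$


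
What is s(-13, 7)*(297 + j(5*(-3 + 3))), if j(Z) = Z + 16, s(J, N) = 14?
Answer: 4382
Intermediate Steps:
j(Z) = 16 + Z
s(-13, 7)*(297 + j(5*(-3 + 3))) = 14*(297 + (16 + 5*(-3 + 3))) = 14*(297 + (16 + 5*0)) = 14*(297 + (16 + 0)) = 14*(297 + 16) = 14*313 = 4382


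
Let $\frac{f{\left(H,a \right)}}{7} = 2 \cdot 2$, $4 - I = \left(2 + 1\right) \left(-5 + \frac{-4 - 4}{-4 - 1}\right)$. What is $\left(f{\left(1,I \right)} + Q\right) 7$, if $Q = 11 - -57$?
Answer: $672$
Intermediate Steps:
$Q = 68$ ($Q = 11 + 57 = 68$)
$I = \frac{71}{5}$ ($I = 4 - \left(2 + 1\right) \left(-5 + \frac{-4 - 4}{-4 - 1}\right) = 4 - 3 \left(-5 - \frac{8}{-5}\right) = 4 - 3 \left(-5 - - \frac{8}{5}\right) = 4 - 3 \left(-5 + \frac{8}{5}\right) = 4 - 3 \left(- \frac{17}{5}\right) = 4 - - \frac{51}{5} = 4 + \frac{51}{5} = \frac{71}{5} \approx 14.2$)
$f{\left(H,a \right)} = 28$ ($f{\left(H,a \right)} = 7 \cdot 2 \cdot 2 = 7 \cdot 4 = 28$)
$\left(f{\left(1,I \right)} + Q\right) 7 = \left(28 + 68\right) 7 = 96 \cdot 7 = 672$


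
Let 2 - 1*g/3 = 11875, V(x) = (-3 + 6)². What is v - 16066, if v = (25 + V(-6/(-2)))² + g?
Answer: -50529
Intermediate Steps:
V(x) = 9 (V(x) = 3² = 9)
g = -35619 (g = 6 - 3*11875 = 6 - 35625 = -35619)
v = -34463 (v = (25 + 9)² - 35619 = 34² - 35619 = 1156 - 35619 = -34463)
v - 16066 = -34463 - 16066 = -50529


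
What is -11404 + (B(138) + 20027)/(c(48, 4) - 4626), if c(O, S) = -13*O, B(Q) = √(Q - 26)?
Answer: -8555861/750 - 2*√7/2625 ≈ -11408.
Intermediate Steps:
B(Q) = √(-26 + Q)
-11404 + (B(138) + 20027)/(c(48, 4) - 4626) = -11404 + (√(-26 + 138) + 20027)/(-13*48 - 4626) = -11404 + (√112 + 20027)/(-624 - 4626) = -11404 + (4*√7 + 20027)/(-5250) = -11404 + (20027 + 4*√7)*(-1/5250) = -11404 + (-2861/750 - 2*√7/2625) = -8555861/750 - 2*√7/2625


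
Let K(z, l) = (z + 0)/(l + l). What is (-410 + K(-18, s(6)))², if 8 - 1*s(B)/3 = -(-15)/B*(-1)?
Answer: 8248384/49 ≈ 1.6833e+5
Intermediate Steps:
s(B) = 24 + 45/B (s(B) = 24 - 3*(-(-15)/B)*(-1) = 24 - 3*15/B*(-1) = 24 - (-45)/B = 24 + 45/B)
K(z, l) = z/(2*l) (K(z, l) = z/((2*l)) = z*(1/(2*l)) = z/(2*l))
(-410 + K(-18, s(6)))² = (-410 + (½)*(-18)/(24 + 45/6))² = (-410 + (½)*(-18)/(24 + 45*(⅙)))² = (-410 + (½)*(-18)/(24 + 15/2))² = (-410 + (½)*(-18)/(63/2))² = (-410 + (½)*(-18)*(2/63))² = (-410 - 2/7)² = (-2872/7)² = 8248384/49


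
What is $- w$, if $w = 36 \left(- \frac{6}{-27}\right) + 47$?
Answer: $-55$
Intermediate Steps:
$w = 55$ ($w = 36 \left(\left(-6\right) \left(- \frac{1}{27}\right)\right) + 47 = 36 \cdot \frac{2}{9} + 47 = 8 + 47 = 55$)
$- w = \left(-1\right) 55 = -55$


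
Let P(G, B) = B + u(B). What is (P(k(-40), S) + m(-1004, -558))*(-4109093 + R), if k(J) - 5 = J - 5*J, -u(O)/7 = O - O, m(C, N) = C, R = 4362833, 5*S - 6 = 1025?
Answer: -202433772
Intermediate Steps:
S = 1031/5 (S = 6/5 + (⅕)*1025 = 6/5 + 205 = 1031/5 ≈ 206.20)
u(O) = 0 (u(O) = -7*(O - O) = -7*0 = 0)
k(J) = 5 - 4*J (k(J) = 5 + (J - 5*J) = 5 - 4*J)
P(G, B) = B (P(G, B) = B + 0 = B)
(P(k(-40), S) + m(-1004, -558))*(-4109093 + R) = (1031/5 - 1004)*(-4109093 + 4362833) = -3989/5*253740 = -202433772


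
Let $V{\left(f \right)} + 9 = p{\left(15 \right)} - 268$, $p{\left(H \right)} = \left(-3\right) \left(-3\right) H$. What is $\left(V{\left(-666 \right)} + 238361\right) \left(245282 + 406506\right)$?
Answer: $155268285572$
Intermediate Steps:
$p{\left(H \right)} = 9 H$
$V{\left(f \right)} = -142$ ($V{\left(f \right)} = -9 + \left(9 \cdot 15 - 268\right) = -9 + \left(135 - 268\right) = -9 - 133 = -142$)
$\left(V{\left(-666 \right)} + 238361\right) \left(245282 + 406506\right) = \left(-142 + 238361\right) \left(245282 + 406506\right) = 238219 \cdot 651788 = 155268285572$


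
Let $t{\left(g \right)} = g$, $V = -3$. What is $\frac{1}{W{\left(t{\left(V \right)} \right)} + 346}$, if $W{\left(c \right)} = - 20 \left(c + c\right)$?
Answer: $\frac{1}{466} \approx 0.0021459$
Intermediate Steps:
$W{\left(c \right)} = - 40 c$ ($W{\left(c \right)} = - 20 \cdot 2 c = - 40 c$)
$\frac{1}{W{\left(t{\left(V \right)} \right)} + 346} = \frac{1}{\left(-40\right) \left(-3\right) + 346} = \frac{1}{120 + 346} = \frac{1}{466}$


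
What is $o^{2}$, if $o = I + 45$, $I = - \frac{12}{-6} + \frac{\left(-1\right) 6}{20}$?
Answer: $\frac{218089}{100} \approx 2180.9$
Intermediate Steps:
$I = \frac{17}{10}$ ($I = \left(-12\right) \left(- \frac{1}{6}\right) - \frac{3}{10} = 2 - \frac{3}{10} = \frac{17}{10} \approx 1.7$)
$o = \frac{467}{10}$ ($o = \frac{17}{10} + 45 = \frac{467}{10} \approx 46.7$)
$o^{2} = \left(\frac{467}{10}\right)^{2} = \frac{218089}{100}$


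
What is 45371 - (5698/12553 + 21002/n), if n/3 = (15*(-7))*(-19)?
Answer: 3408412104919/75129705 ≈ 45367.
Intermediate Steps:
n = 5985 (n = 3*((15*(-7))*(-19)) = 3*(-105*(-19)) = 3*1995 = 5985)
45371 - (5698/12553 + 21002/n) = 45371 - (5698/12553 + 21002/5985) = 45371 - 1*297740636/75129705 = 45371 - 297740636/75129705 = 3408412104919/75129705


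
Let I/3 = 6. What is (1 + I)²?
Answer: 361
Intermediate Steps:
I = 18 (I = 3*6 = 18)
(1 + I)² = (1 + 18)² = 19² = 361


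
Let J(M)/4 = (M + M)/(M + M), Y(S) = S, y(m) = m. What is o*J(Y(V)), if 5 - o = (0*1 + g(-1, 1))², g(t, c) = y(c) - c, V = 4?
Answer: 20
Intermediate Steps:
J(M) = 4 (J(M) = 4*((M + M)/(M + M)) = 4*((2*M)/((2*M))) = 4*((2*M)*(1/(2*M))) = 4*1 = 4)
g(t, c) = 0 (g(t, c) = c - c = 0)
o = 5 (o = 5 - (0*1 + 0)² = 5 - (0 + 0)² = 5 - 1*0² = 5 - 1*0 = 5 + 0 = 5)
o*J(Y(V)) = 5*4 = 20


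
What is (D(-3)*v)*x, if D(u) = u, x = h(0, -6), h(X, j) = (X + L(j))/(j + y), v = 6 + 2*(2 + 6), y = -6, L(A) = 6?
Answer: 33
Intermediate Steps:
v = 22 (v = 6 + 2*8 = 6 + 16 = 22)
h(X, j) = (6 + X)/(-6 + j) (h(X, j) = (X + 6)/(j - 6) = (6 + X)/(-6 + j))
x = -½ (x = (6 + 0)/(-6 - 6) = 6/(-12) = -1/12*6 = -½ ≈ -0.50000)
(D(-3)*v)*x = -3*22*(-½) = -66*(-½) = 33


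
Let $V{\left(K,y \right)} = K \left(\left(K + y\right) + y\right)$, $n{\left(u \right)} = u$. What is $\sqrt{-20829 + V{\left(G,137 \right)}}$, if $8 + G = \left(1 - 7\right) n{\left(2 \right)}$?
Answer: $i \sqrt{25909} \approx 160.96 i$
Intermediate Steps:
$G = -20$ ($G = -8 + \left(1 - 7\right) 2 = -8 - 12 = -20$)
$V{\left(K,y \right)} = K \left(K + 2 y\right)$
$\sqrt{-20829 + V{\left(G,137 \right)}} = \sqrt{-20829 - 20 \left(-20 + 2 \cdot 137\right)} = \sqrt{-20829 - 20 \left(-20 + 274\right)} = \sqrt{-20829 - 5080} = \sqrt{-25909} = i \sqrt{25909}$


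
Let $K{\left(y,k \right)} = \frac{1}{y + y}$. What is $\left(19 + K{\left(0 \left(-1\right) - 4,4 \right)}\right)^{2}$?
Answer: $\frac{22801}{64} \approx 356.27$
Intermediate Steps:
$K{\left(y,k \right)} = \frac{1}{2 y}$
$\left(19 + K{\left(0 \left(-1\right) - 4,4 \right)}\right)^{2} = \left(19 + \frac{1}{2 \left(0 \left(-1\right) - 4\right)}\right)^{2} = \left(19 + \frac{1}{2 \left(0 - 4\right)}\right)^{2} = \left(19 + \frac{1}{2 \left(-4\right)}\right)^{2} = \left(19 + \frac{1}{2} \left(- \frac{1}{4}\right)\right)^{2} = \left(19 - \frac{1}{8}\right)^{2} = \left(\frac{151}{8}\right)^{2} = \frac{22801}{64}$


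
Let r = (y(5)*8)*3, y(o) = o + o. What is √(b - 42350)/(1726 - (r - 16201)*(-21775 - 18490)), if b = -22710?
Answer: -2*I*√16265/642667939 ≈ -3.9689e-7*I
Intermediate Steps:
y(o) = 2*o
r = 240 (r = ((2*5)*8)*3 = (10*8)*3 = 80*3 = 240)
√(b - 42350)/(1726 - (r - 16201)*(-21775 - 18490)) = √(-22710 - 42350)/(1726 - (240 - 16201)*(-21775 - 18490)) = √(-65060)/(1726 - (-15961)*(-40265)) = (2*I*√16265)/(1726 - 1*642669665) = (2*I*√16265)/(1726 - 642669665) = (2*I*√16265)/(-642667939) = (2*I*√16265)*(-1/642667939) = -2*I*√16265/642667939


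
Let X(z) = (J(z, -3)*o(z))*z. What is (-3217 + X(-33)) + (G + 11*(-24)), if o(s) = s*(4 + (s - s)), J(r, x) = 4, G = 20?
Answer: 13963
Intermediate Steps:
o(s) = 4*s (o(s) = s*(4 + 0) = s*4 = 4*s)
X(z) = 16*z**2 (X(z) = (4*(4*z))*z = (16*z)*z = 16*z**2)
(-3217 + X(-33)) + (G + 11*(-24)) = (-3217 + 16*(-33)**2) + (20 + 11*(-24)) = (-3217 + 16*1089) + (20 - 264) = (-3217 + 17424) - 244 = 14207 - 244 = 13963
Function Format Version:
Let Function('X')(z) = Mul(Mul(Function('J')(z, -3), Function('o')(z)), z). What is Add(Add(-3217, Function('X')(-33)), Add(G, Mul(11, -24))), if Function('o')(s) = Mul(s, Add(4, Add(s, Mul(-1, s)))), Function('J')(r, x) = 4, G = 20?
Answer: 13963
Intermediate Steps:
Function('o')(s) = Mul(4, s) (Function('o')(s) = Mul(s, Add(4, 0)) = Mul(s, 4) = Mul(4, s))
Function('X')(z) = Mul(16, Pow(z, 2)) (Function('X')(z) = Mul(Mul(4, Mul(4, z)), z) = Mul(Mul(16, z), z) = Mul(16, Pow(z, 2)))
Add(Add(-3217, Function('X')(-33)), Add(G, Mul(11, -24))) = Add(Add(-3217, Mul(16, Pow(-33, 2))), Add(20, Mul(11, -24))) = Add(Add(-3217, Mul(16, 1089)), Add(20, -264)) = Add(Add(-3217, 17424), -244) = Add(14207, -244) = 13963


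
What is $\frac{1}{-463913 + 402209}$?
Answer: $- \frac{1}{61704} \approx -1.6206 \cdot 10^{-5}$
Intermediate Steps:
$\frac{1}{-463913 + 402209} = \frac{1}{-61704} = - \frac{1}{61704}$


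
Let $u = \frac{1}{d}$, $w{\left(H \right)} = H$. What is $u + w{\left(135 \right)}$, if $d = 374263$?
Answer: $\frac{50525506}{374263} \approx 135.0$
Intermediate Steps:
$u = \frac{1}{374263} \approx 2.6719 \cdot 10^{-6}$
$u + w{\left(135 \right)} = \frac{1}{374263} + 135 = \frac{50525506}{374263}$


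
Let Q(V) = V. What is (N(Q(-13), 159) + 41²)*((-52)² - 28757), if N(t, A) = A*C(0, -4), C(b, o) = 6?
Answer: -68649655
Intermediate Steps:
N(t, A) = 6*A (N(t, A) = A*6 = 6*A)
(N(Q(-13), 159) + 41²)*((-52)² - 28757) = (6*159 + 41²)*((-52)² - 28757) = (954 + 1681)*(2704 - 28757) = 2635*(-26053) = -68649655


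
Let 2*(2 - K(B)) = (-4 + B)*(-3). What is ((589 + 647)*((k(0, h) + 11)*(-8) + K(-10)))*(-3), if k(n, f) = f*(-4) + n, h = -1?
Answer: 515412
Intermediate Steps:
k(n, f) = n - 4*f (k(n, f) = -4*f + n = n - 4*f)
K(B) = -4 + 3*B/2 (K(B) = 2 - (-4 + B)*(-3)/2 = 2 - (12 - 3*B)/2 = 2 + (-6 + 3*B/2) = -4 + 3*B/2)
((589 + 647)*((k(0, h) + 11)*(-8) + K(-10)))*(-3) = ((589 + 647)*(((0 - 4*(-1)) + 11)*(-8) + (-4 + (3/2)*(-10))))*(-3) = (1236*(((0 + 4) + 11)*(-8) + (-4 - 15)))*(-3) = (1236*((4 + 11)*(-8) - 19))*(-3) = (1236*(15*(-8) - 19))*(-3) = (1236*(-120 - 19))*(-3) = (1236*(-139))*(-3) = -171804*(-3) = 515412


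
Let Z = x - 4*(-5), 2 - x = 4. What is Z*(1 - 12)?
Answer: -198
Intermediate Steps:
x = -2 (x = 2 - 1*4 = 2 - 4 = -2)
Z = 18 (Z = -2 - 4*(-5) = -2 + 20 = 18)
Z*(1 - 12) = 18*(1 - 12) = 18*(-11) = -198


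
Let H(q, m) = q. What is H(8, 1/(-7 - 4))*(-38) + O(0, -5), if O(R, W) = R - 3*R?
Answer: -304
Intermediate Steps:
O(R, W) = -2*R
H(8, 1/(-7 - 4))*(-38) + O(0, -5) = 8*(-38) - 2*0 = -304 + 0 = -304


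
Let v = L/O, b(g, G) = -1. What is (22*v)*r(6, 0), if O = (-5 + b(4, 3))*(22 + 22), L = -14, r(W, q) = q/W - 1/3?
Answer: -7/18 ≈ -0.38889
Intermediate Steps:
r(W, q) = -⅓ + q/W (r(W, q) = q/W - 1*⅓ = q/W - ⅓ = -⅓ + q/W)
O = -264 (O = (-5 - 1)*(22 + 22) = -6*44 = -264)
v = 7/132 (v = -14/(-264) = -14*(-1/264) = 7/132 ≈ 0.053030)
(22*v)*r(6, 0) = (22*(7/132))*((0 - ⅓*6)/6) = 7*((0 - 2)/6)/6 = 7*((⅙)*(-2))/6 = (7/6)*(-⅓) = -7/18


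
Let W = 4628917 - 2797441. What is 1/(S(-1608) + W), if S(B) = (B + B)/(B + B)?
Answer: 1/1831477 ≈ 5.4601e-7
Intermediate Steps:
S(B) = 1 (S(B) = (2*B)/((2*B)) = (2*B)*(1/(2*B)) = 1)
W = 1831476
1/(S(-1608) + W) = 1/(1 + 1831476) = 1/1831477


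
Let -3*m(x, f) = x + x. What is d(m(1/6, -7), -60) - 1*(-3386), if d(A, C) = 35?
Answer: 3421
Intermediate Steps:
m(x, f) = -2*x/3 (m(x, f) = -(x + x)/3 = -2*x/3)
d(m(1/6, -7), -60) - 1*(-3386) = 35 - 1*(-3386) = 35 + 3386 = 3421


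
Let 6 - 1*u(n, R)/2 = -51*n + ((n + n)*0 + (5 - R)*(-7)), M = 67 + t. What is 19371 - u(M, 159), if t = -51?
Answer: 19883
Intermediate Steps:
M = 16 (M = 67 - 51 = 16)
u(n, R) = 82 - 14*R + 102*n (u(n, R) = 12 - 2*(-51*n + ((n + n)*0 + (5 - R)*(-7))) = 12 - 2*(-51*n + ((2*n)*0 + (-35 + 7*R))) = 12 - 2*(-51*n + (0 + (-35 + 7*R))) = 12 - 2*(-51*n + (-35 + 7*R)) = 12 - 2*(-35 - 51*n + 7*R) = 12 + (70 - 14*R + 102*n) = 82 - 14*R + 102*n)
19371 - u(M, 159) = 19371 - (82 - 14*159 + 102*16) = 19371 - (82 - 2226 + 1632) = 19371 - 1*(-512) = 19371 + 512 = 19883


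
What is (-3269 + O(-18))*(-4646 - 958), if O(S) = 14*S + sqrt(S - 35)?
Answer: 19731684 - 5604*I*sqrt(53) ≈ 1.9732e+7 - 40798.0*I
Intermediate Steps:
O(S) = sqrt(-35 + S) + 14*S (O(S) = 14*S + sqrt(-35 + S) = sqrt(-35 + S) + 14*S)
(-3269 + O(-18))*(-4646 - 958) = (-3269 + (sqrt(-35 - 18) + 14*(-18)))*(-4646 - 958) = (-3269 + (sqrt(-53) - 252))*(-5604) = (-3269 + (I*sqrt(53) - 252))*(-5604) = (-3269 + (-252 + I*sqrt(53)))*(-5604) = (-3521 + I*sqrt(53))*(-5604) = 19731684 - 5604*I*sqrt(53)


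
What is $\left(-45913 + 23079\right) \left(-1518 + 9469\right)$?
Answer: $-181553134$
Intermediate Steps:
$\left(-45913 + 23079\right) \left(-1518 + 9469\right) = \left(-22834\right) 7951 = -181553134$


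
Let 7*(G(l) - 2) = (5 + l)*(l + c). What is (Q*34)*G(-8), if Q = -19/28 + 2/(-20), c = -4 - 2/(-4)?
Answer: -179741/980 ≈ -183.41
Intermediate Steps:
c = -7/2 (c = -4 - 2*(-¼) = -4 + ½ = -7/2 ≈ -3.5000)
G(l) = 2 + (5 + l)*(-7/2 + l)/7 (G(l) = 2 + ((5 + l)*(l - 7/2))/7 = 2 + ((5 + l)*(-7/2 + l))/7 = 2 + (5 + l)*(-7/2 + l)/7)
Q = -109/140 (Q = -19*1/28 + 2*(-1/20) = -19/28 - ⅒ = -109/140 ≈ -0.77857)
(Q*34)*G(-8) = (-109/140*34)*(-½ + (⅐)*(-8)² + (3/14)*(-8)) = -1853*(-½ + (⅐)*64 - 12/7)/70 = -1853*(-½ + 64/7 - 12/7)/70 = -1853/70*97/14 = -179741/980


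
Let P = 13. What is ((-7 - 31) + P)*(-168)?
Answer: 4200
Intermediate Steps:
((-7 - 31) + P)*(-168) = ((-7 - 31) + 13)*(-168) = (-38 + 13)*(-168) = -25*(-168) = 4200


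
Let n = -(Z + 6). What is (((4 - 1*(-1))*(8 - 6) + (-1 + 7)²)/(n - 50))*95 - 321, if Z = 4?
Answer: -2363/6 ≈ -393.83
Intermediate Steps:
n = -10 (n = -(4 + 6) = -1*10 = -10)
(((4 - 1*(-1))*(8 - 6) + (-1 + 7)²)/(n - 50))*95 - 321 = (((4 - 1*(-1))*(8 - 6) + (-1 + 7)²)/(-10 - 50))*95 - 321 = (((4 + 1)*2 + 6²)/(-60))*95 - 321 = ((5*2 + 36)*(-1/60))*95 - 321 = ((10 + 36)*(-1/60))*95 - 321 = (46*(-1/60))*95 - 321 = -23/30*95 - 321 = -437/6 - 321 = -2363/6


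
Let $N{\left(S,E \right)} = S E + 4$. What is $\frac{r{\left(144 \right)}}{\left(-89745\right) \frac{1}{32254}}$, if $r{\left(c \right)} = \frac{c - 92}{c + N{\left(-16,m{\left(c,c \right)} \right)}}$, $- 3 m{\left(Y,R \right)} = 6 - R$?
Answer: $\frac{419302}{13192515} \approx 0.031783$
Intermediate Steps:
$m{\left(Y,R \right)} = -2 + \frac{R}{3}$ ($m{\left(Y,R \right)} = - \frac{6 - R}{3} = -2 + \frac{R}{3}$)
$N{\left(S,E \right)} = 4 + E S$ ($N{\left(S,E \right)} = E S + 4 = 4 + E S$)
$r{\left(c \right)} = \frac{-92 + c}{36 - \frac{13 c}{3}}$ ($r{\left(c \right)} = \frac{c - 92}{c + \left(4 + \left(-2 + \frac{c}{3}\right) \left(-16\right)\right)} = \frac{-92 + c}{c + \left(4 - \left(-32 + \frac{16 c}{3}\right)\right)} = \frac{-92 + c}{c - \left(-36 + \frac{16 c}{3}\right)} = \frac{-92 + c}{36 - \frac{13 c}{3}}$)
$\frac{r{\left(144 \right)}}{\left(-89745\right) \frac{1}{32254}} = \frac{3 \frac{1}{108 - 1872} \left(-92 + 144\right)}{\left(-89745\right) \frac{1}{32254}} = \frac{3 \frac{1}{108 - 1872} \cdot 52}{\left(-89745\right) \frac{1}{32254}} = \frac{3 \frac{1}{-1764} \cdot 52}{- \frac{89745}{32254}} = 3 \left(- \frac{1}{1764}\right) 52 \left(- \frac{32254}{89745}\right) = \left(- \frac{13}{147}\right) \left(- \frac{32254}{89745}\right) = \frac{419302}{13192515}$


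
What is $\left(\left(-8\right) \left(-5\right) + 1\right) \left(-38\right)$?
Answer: $-1558$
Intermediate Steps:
$\left(\left(-8\right) \left(-5\right) + 1\right) \left(-38\right) = \left(40 + 1\right) \left(-38\right) = 41 \left(-38\right) = -1558$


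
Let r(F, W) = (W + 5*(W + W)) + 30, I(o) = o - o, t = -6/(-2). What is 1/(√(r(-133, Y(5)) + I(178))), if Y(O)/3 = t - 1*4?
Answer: -I*√3/3 ≈ -0.57735*I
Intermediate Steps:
t = 3 (t = -6*(-½) = 3)
I(o) = 0
Y(O) = -3 (Y(O) = 3*(3 - 1*4) = 3*(3 - 4) = 3*(-1) = -3)
r(F, W) = 30 + 11*W (r(F, W) = (W + 5*(2*W)) + 30 = (W + 10*W) + 30 = 11*W + 30 = 30 + 11*W)
1/(√(r(-133, Y(5)) + I(178))) = 1/(√((30 + 11*(-3)) + 0)) = 1/(√((30 - 33) + 0)) = 1/(√(-3 + 0)) = 1/(√(-3)) = 1/(I*√3) = -I*√3/3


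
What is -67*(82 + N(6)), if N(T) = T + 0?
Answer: -5896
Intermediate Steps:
N(T) = T
-67*(82 + N(6)) = -67*(82 + 6) = -67*88 = -5896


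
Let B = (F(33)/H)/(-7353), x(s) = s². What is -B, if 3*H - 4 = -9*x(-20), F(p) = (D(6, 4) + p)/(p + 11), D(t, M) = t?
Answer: -13/129269008 ≈ -1.0057e-7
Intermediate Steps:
F(p) = (6 + p)/(11 + p) (F(p) = (6 + p)/(p + 11) = (6 + p)/(11 + p))
H = -3596/3 (H = 4/3 + (-9*(-20)²)/3 = 4/3 + (-9*400)/3 = 4/3 + (⅓)*(-3600) = 4/3 - 1200 = -3596/3 ≈ -1198.7)
B = 13/129269008 (B = (((6 + 33)/(11 + 33))/(-3596/3))/(-7353) = ((39/44)*(-3/3596))*(-1/7353) = -117/158224*(-1/7353) = 13/129269008 ≈ 1.0057e-7)
-B = -1*13/129269008 = -13/129269008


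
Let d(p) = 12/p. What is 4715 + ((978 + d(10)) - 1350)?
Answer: 21721/5 ≈ 4344.2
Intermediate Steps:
4715 + ((978 + d(10)) - 1350) = 4715 + ((978 + 12/10) - 1350) = 4715 + ((978 + 12*(⅒)) - 1350) = 4715 + ((978 + 6/5) - 1350) = 4715 + (4896/5 - 1350) = 4715 - 1854/5 = 21721/5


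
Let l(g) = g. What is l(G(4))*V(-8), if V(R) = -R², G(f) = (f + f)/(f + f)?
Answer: -64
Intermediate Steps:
G(f) = 1 (G(f) = (2*f)/((2*f)) = (2*f)*(1/(2*f)) = 1)
l(G(4))*V(-8) = 1*(-1*(-8)²) = 1*(-1*64) = 1*(-64) = -64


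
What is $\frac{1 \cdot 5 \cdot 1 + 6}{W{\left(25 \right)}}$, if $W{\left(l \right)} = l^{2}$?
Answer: $\frac{11}{625} \approx 0.0176$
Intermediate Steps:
$\frac{1 \cdot 5 \cdot 1 + 6}{W{\left(25 \right)}} = \frac{1 \cdot 5 \cdot 1 + 6}{25^{2}} = \frac{1 \cdot 5 + 6}{625} = \left(5 + 6\right) \frac{1}{625} = 11 \cdot \frac{1}{625} = \frac{11}{625}$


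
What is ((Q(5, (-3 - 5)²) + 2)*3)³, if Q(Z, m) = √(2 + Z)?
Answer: 1350 + 513*√7 ≈ 2707.3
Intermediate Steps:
((Q(5, (-3 - 5)²) + 2)*3)³ = ((√(2 + 5) + 2)*3)³ = ((√7 + 2)*3)³ = ((2 + √7)*3)³ = (6 + 3*√7)³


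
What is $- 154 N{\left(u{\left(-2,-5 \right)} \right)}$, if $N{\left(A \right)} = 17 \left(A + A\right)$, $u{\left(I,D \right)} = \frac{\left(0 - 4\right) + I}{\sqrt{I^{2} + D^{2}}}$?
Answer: $\frac{31416 \sqrt{29}}{29} \approx 5833.8$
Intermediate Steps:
$u{\left(I,D \right)} = \frac{-4 + I}{\sqrt{D^{2} + I^{2}}}$
$N{\left(A \right)} = 34 A$ ($N{\left(A \right)} = 17 \cdot 2 A = 34 A$)
$- 154 N{\left(u{\left(-2,-5 \right)} \right)} = - 154 \cdot 34 \frac{-4 - 2}{\sqrt{\left(-5\right)^{2} + \left(-2\right)^{2}}} = - 154 \cdot 34 \frac{1}{\sqrt{25 + 4}} \left(-6\right) = - 154 \cdot 34 \frac{1}{\sqrt{29}} \left(-6\right) = - 154 \cdot 34 \frac{\sqrt{29}}{29} \left(-6\right) = - 154 \cdot 34 \left(- \frac{6 \sqrt{29}}{29}\right) = - 154 \left(- \frac{204 \sqrt{29}}{29}\right) = \frac{31416 \sqrt{29}}{29}$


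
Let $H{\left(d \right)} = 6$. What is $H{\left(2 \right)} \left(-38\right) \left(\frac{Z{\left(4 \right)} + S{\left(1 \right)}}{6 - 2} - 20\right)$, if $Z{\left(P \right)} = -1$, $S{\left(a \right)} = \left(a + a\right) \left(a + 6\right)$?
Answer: $3819$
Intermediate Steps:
$S{\left(a \right)} = 2 a \left(6 + a\right)$
$H{\left(2 \right)} \left(-38\right) \left(\frac{Z{\left(4 \right)} + S{\left(1 \right)}}{6 - 2} - 20\right) = 6 \left(-38\right) \left(\frac{-1 + 2 \cdot 1 \left(6 + 1\right)}{6 - 2} - 20\right) = - 228 \left(\frac{-1 + 2 \cdot 1 \cdot 7}{4} - 20\right) = - 228 \left(\left(-1 + 14\right) \frac{1}{4} - 20\right) = - 228 \left(13 \cdot \frac{1}{4} - 20\right) = - 228 \left(\frac{13}{4} - 20\right) = \left(-228\right) \left(- \frac{67}{4}\right) = 3819$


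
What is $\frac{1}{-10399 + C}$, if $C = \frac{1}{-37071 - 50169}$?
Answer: $- \frac{87240}{907208761} \approx -9.6163 \cdot 10^{-5}$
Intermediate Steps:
$C = - \frac{1}{87240}$ ($C = \frac{1}{-87240} = - \frac{1}{87240} \approx -1.1463 \cdot 10^{-5}$)
$\frac{1}{-10399 + C} = \frac{1}{-10399 - \frac{1}{87240}} = \frac{1}{- \frac{907208761}{87240}} = - \frac{87240}{907208761}$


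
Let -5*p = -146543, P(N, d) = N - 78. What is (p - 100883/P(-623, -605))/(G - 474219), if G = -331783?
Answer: -51615529/1412518505 ≈ -0.036541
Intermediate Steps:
P(N, d) = -78 + N
p = 146543/5 (p = -⅕*(-146543) = 146543/5 ≈ 29309.)
(p - 100883/P(-623, -605))/(G - 474219) = (146543/5 - 100883/(-78 - 623))/(-331783 - 474219) = (146543/5 - 100883/(-701))/(-806002) = (146543/5 - 100883*(-1/701))*(-1/806002) = (146543/5 + 100883/701)*(-1/806002) = (103231058/3505)*(-1/806002) = -51615529/1412518505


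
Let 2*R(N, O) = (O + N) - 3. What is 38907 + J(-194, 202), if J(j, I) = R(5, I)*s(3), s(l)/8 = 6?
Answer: 43803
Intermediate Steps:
R(N, O) = -3/2 + N/2 + O/2 (R(N, O) = ((O + N) - 3)/2 = ((N + O) - 3)/2 = (-3 + N + O)/2 = -3/2 + N/2 + O/2)
s(l) = 48 (s(l) = 8*6 = 48)
J(j, I) = 48 + 24*I (J(j, I) = (-3/2 + (½)*5 + I/2)*48 = (-3/2 + 5/2 + I/2)*48 = (1 + I/2)*48 = 48 + 24*I)
38907 + J(-194, 202) = 38907 + (48 + 24*202) = 38907 + (48 + 4848) = 38907 + 4896 = 43803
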